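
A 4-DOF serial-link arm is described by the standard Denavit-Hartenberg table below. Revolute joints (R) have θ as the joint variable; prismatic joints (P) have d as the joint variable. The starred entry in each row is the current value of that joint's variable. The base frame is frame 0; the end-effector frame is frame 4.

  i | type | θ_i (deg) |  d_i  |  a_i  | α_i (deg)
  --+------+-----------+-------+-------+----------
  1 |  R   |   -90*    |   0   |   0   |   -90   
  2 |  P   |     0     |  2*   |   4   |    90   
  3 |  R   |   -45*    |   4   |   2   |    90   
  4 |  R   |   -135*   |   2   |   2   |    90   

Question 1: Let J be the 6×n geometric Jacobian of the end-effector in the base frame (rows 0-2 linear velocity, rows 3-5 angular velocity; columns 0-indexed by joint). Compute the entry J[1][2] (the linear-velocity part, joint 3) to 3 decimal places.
-1.828

axis z_2 = (0.0000,0.0000,1.0000); lever o_n−o_2 = (-1.8284,1.0000,2.5858)
cross product → J_v[:, 2] = (-1.0000,-1.8284,0.0000)
J_ω[:, 2] = z_2
entry J[1][2] = -1.8284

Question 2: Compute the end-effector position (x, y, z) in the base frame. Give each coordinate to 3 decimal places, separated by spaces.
after link 1: o_1 = (0.0000, 0.0000, 0.0000)
after link 2: o_2 = (2.0000, -4.0000, 0.0000)
after link 3: o_3 = (0.5858, -5.4142, 4.0000)
after link 4: o_4 = (0.1716, -3.0000, 2.5858)

0.172 -3.000 2.586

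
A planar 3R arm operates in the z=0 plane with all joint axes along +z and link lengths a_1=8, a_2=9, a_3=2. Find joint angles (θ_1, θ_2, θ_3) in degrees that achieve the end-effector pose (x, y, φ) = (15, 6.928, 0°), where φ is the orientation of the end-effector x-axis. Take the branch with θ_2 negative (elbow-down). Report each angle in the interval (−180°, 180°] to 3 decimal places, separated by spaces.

wrist centre = target − a_3·(cos φ, sin φ) = (13.0000, 6.9280)
cos θ_2 = (216.9972−8²−9²)/(2·8·9) = 0.5000; θ_2 = -60.0013° (elbow-down)
β = atan2(6.9280,13.0000) = 28.0542°; ψ = atan2(-7.7943,12.4998) = -31.9458°
θ_1 = β − ψ = 60.0000°
θ_3 = φ − θ_1 − θ_2 = 0.0013° (wrapped to (-180°,180°])

60.000 -60.001 0.001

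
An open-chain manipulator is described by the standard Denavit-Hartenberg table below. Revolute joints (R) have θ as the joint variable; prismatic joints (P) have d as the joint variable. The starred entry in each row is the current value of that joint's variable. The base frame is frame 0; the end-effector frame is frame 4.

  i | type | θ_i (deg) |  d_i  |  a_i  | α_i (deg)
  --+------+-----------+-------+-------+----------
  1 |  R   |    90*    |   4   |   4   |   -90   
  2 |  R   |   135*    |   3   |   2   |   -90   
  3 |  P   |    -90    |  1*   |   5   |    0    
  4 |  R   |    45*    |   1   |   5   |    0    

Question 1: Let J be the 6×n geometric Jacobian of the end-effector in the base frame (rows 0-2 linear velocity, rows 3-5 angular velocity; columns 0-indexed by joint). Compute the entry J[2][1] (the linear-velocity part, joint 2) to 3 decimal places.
5.328

axis z_1 = (-1.0000,0.0000,0.0000); lever o_n−o_1 = (-11.5355,-5.3284,-2.5000)
cross product → J_v[:, 1] = (0.0000,-2.5000,5.3284)
J_ω[:, 1] = z_1
entry J[2][1] = 5.3284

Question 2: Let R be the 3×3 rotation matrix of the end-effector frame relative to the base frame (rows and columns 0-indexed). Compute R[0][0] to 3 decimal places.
-0.707

End-effector x-axis (col 0 of R) = (-0.7071,-0.5000,-0.5000)
R[0][0] = -0.7071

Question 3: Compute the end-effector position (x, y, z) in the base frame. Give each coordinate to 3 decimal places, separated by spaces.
-11.536 -1.328 1.500

after link 1: o_1 = (0.0000, 4.0000, 4.0000)
after link 2: o_2 = (-3.0000, 2.5858, 2.5858)
after link 3: o_3 = (-8.0000, 1.8787, 3.2929)
after link 4: o_4 = (-11.5355, -1.3284, 1.5000)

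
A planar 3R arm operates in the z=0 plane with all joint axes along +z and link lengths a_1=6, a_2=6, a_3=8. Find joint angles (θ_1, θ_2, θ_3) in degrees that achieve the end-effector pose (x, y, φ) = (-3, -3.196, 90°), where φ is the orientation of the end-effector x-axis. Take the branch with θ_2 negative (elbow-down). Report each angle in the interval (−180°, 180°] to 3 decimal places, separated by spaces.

-89.997 -30.005 -149.997

wrist centre = target − a_3·(cos φ, sin φ) = (-3.0000, -11.1960)
cos θ_2 = (134.3504−6²−6²)/(2·6·6) = 0.8660; θ_2 = -30.0054° (elbow-down)
β = atan2(-11.1960,-3.0000) = -105.0002°; ψ = atan2(-3.0005,11.1959) = -15.0027°
θ_1 = β − ψ = -89.9975°
θ_3 = φ − θ_1 − θ_2 = -149.9971° (wrapped to (-180°,180°])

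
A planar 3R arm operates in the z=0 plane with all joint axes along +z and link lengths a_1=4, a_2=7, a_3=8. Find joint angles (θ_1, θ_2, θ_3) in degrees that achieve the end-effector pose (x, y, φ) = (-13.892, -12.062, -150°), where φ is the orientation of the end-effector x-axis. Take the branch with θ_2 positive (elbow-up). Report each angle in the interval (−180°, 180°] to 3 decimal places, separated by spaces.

-150.009 30.015 -30.006

wrist centre = target − a_3·(cos φ, sin φ) = (-6.9638, -8.0620)
cos θ_2 = (113.4903−4²−7²)/(2·4·7) = 0.8659; θ_2 = 30.0146° (elbow-up)
β = atan2(-8.0620,-6.9638) = -130.8198°; ψ = atan2(3.5015,10.0613) = 19.1890°
θ_1 = β − ψ = -150.0088°
θ_3 = φ − θ_1 − θ_2 = -30.0058° (wrapped to (-180°,180°])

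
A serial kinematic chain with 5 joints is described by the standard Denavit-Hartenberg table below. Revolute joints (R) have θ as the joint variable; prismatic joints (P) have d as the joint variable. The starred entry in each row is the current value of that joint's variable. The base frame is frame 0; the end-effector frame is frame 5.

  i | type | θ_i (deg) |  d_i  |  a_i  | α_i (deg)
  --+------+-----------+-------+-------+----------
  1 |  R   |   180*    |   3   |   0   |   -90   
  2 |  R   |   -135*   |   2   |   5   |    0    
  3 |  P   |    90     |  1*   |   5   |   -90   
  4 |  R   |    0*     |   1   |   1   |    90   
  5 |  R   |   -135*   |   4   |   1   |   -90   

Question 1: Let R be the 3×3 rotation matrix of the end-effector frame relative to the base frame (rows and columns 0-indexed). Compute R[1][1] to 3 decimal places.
End-effector y-axis (col 1 of R) = (0.0000,1.0000,0.0000)
R[1][1] = 1.0000

1.000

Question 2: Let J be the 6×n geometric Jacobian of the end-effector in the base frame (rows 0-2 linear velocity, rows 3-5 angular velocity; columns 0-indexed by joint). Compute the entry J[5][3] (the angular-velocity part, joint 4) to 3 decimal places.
axis z_3 = (-0.7071,-0.0000,-0.7071); lever o_n−o_3 = (-0.4142,-4.0000,0.0000)
cross product → J_v[:, 3] = (-2.8284,0.2929,2.8284)
J_ω[:, 3] = z_3
entry J[5][3] = -0.7071

-0.707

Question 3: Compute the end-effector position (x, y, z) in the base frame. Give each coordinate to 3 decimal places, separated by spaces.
-0.414 -7.000 10.071

after link 1: o_1 = (0.0000, 0.0000, 3.0000)
after link 2: o_2 = (3.5355, -2.0000, 6.5355)
after link 3: o_3 = (-0.0000, -3.0000, 10.0711)
after link 4: o_4 = (-1.4142, -3.0000, 10.0711)
after link 5: o_5 = (-0.4142, -7.0000, 10.0711)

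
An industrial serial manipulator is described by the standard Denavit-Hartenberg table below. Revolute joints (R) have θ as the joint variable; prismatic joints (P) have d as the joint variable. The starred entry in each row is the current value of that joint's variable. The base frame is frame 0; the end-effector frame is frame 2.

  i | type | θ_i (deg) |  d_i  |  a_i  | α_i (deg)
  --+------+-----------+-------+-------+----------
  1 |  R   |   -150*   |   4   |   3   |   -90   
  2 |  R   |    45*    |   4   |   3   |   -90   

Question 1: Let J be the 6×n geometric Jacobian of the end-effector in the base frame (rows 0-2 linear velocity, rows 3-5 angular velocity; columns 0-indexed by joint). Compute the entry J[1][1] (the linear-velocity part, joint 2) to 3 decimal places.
axis z_1 = (0.5000,-0.8660,0.0000); lever o_n−o_1 = (0.1629,-4.5248,-2.1213)
cross product → J_v[:, 1] = (1.8371,1.0607,-2.1213)
J_ω[:, 1] = z_1
entry J[1][1] = 1.0607

1.061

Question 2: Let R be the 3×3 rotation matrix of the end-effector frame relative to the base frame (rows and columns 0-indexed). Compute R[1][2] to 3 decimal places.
0.354

End-effector z-axis (col 2 of R) = (0.6124,0.3536,-0.7071)
R[1][2] = 0.3536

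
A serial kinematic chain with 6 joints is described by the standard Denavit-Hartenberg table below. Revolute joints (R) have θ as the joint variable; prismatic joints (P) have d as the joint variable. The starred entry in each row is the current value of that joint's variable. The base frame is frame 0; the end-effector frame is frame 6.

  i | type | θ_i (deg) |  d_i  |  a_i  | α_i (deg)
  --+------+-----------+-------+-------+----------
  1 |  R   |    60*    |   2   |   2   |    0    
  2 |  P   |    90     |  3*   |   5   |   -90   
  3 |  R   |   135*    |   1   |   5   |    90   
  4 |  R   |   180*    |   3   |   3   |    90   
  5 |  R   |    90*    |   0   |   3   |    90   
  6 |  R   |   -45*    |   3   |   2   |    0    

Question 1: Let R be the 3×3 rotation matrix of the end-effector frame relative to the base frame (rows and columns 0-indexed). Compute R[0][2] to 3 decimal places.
-0.612

End-effector z-axis (col 2 of R) = (-0.6124,0.3536,0.7071)
R[0][2] = -0.6124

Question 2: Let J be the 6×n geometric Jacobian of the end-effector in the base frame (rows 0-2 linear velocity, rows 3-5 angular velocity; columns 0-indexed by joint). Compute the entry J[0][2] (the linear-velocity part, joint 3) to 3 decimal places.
axis z_2 = (-0.5000,-0.8660,0.0000); lever o_n−o_2 = (-4.9455,3.3336,-4.5355)
cross product → J_v[:, 2] = (3.9279,-2.2678,-5.9497)
J_ω[:, 2] = z_2
entry J[0][2] = 3.9279

3.928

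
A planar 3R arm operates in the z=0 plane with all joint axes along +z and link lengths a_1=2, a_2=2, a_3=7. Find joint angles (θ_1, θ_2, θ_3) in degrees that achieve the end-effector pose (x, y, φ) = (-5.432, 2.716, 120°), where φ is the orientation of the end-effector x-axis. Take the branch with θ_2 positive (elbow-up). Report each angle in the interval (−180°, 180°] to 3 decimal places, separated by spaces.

wrist centre = target − a_3·(cos φ, sin φ) = (-1.9320, -3.3462)
cos θ_2 = (14.9295−2²−2²)/(2·2·2) = 0.8662; θ_2 = 29.9810° (elbow-up)
β = atan2(-3.3462,-1.9320) = -120.0011°; ψ = atan2(0.9994,3.7324) = 14.9905°
θ_1 = β − ψ = -134.9916°
θ_3 = φ − θ_1 − θ_2 = -134.9894° (wrapped to (-180°,180°])

-134.992 29.981 -134.989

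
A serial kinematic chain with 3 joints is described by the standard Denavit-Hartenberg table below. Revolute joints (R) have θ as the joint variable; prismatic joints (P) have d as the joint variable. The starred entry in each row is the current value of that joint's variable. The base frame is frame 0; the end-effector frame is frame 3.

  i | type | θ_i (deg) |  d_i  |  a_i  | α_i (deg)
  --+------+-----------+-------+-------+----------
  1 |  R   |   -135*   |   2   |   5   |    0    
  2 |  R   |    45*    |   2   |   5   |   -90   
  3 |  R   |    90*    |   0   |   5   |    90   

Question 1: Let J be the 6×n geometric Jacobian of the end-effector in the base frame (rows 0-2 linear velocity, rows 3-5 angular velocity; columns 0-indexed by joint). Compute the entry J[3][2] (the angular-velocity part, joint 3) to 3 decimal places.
axis z_2 = (1.0000,0.0000,0.0000); lever o_n−o_2 = (0.0000,0.0000,-5.0000)
cross product → J_v[:, 2] = (-0.0000,5.0000,0.0000)
J_ω[:, 2] = z_2
entry J[3][2] = 1.0000

1.000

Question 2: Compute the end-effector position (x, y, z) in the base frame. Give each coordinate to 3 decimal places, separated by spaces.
after link 1: o_1 = (-3.5355, -3.5355, 2.0000)
after link 2: o_2 = (-3.5355, -8.5355, 4.0000)
after link 3: o_3 = (-3.5355, -8.5355, -1.0000)

-3.536 -8.536 -1.000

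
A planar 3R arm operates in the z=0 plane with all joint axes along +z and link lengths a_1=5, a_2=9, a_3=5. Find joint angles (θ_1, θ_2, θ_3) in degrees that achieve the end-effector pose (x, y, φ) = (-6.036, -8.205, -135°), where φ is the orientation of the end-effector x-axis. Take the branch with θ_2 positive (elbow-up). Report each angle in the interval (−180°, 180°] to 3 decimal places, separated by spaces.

wrist centre = target − a_3·(cos φ, sin φ) = (-2.5005, -4.6695)
cos θ_2 = (28.0562−5²−9²)/(2·5·9) = -0.8660; θ_2 = 150.0019° (elbow-up)
β = atan2(-4.6695,-2.5005) = -118.1687°; ψ = atan2(4.4997,-2.7944) = 121.8406°
θ_1 = β − ψ = -240.0093°
θ_3 = φ − θ_1 − θ_2 = -44.9925° (wrapped to (-180°,180°])

119.991 150.002 -44.993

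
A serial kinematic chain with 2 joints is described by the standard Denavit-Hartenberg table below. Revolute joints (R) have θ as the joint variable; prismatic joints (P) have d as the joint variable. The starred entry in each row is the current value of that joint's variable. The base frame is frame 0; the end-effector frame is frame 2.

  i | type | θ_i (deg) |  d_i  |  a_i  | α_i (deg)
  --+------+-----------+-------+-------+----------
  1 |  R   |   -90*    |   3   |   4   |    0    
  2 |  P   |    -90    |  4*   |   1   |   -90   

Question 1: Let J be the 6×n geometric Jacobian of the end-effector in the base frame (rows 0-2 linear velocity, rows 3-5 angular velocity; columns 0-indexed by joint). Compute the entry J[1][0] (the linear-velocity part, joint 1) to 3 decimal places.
-1.000

axis z_0 = ẑ; lever o_n−o_0 = (-1.0000,-4.0000,7.0000)
cross product → J_v[:, 0] = (4.0000,-1.0000,0.0000)
J_ω[:, 0] = z_0
entry J[1][0] = -1.0000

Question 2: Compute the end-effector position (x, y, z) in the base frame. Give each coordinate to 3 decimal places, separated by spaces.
-1.000 -4.000 7.000

after link 1: o_1 = (0.0000, -4.0000, 3.0000)
after link 2: o_2 = (-1.0000, -4.0000, 7.0000)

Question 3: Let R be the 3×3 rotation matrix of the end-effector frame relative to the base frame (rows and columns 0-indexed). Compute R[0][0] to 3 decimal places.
End-effector x-axis (col 0 of R) = (-1.0000,-0.0000,0.0000)
R[0][0] = -1.0000

-1.000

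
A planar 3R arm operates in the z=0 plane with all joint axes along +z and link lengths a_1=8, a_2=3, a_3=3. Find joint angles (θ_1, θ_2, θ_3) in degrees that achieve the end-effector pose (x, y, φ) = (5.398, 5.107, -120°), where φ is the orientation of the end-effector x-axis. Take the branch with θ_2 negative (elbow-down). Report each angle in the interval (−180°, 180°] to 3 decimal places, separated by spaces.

wrist centre = target − a_3·(cos φ, sin φ) = (6.8980, 7.7051)
cos θ_2 = (106.9506−8²−3²)/(2·8·3) = 0.7073; θ_2 = -44.9840° (elbow-down)
β = atan2(7.7051,6.8980) = 48.1634°; ψ = atan2(-2.1207,10.1219) = -11.8334°
θ_1 = β − ψ = 59.9967°
θ_3 = φ − θ_1 − θ_2 = -135.0127° (wrapped to (-180°,180°])

59.997 -44.984 -135.013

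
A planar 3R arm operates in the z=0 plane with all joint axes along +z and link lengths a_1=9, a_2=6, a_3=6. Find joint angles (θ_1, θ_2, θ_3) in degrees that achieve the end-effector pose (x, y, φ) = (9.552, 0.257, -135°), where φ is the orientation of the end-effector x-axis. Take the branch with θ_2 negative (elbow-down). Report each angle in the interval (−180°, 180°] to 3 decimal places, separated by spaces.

29.995 -29.991 -135.003

wrist centre = target − a_3·(cos φ, sin φ) = (13.7946, 4.4996)
cos θ_2 = (210.5389−9²−6²)/(2·9·6) = 0.8661; θ_2 = -29.9914° (elbow-down)
β = atan2(4.4996,13.7946) = 18.0657°; ψ = atan2(-2.9992,14.1966) = -11.9291°
θ_1 = β − ψ = 29.9948°
θ_3 = φ − θ_1 − θ_2 = -135.0034° (wrapped to (-180°,180°])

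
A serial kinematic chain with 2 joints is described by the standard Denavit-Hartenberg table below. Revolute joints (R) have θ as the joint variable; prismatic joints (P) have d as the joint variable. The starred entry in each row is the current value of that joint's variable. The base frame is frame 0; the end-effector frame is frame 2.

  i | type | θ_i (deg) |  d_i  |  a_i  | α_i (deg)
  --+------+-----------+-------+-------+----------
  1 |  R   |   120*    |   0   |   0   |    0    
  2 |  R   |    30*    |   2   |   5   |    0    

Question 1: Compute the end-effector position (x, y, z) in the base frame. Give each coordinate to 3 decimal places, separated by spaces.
after link 1: o_1 = (0.0000, 0.0000, 0.0000)
after link 2: o_2 = (-4.3301, 2.5000, 2.0000)

-4.330 2.500 2.000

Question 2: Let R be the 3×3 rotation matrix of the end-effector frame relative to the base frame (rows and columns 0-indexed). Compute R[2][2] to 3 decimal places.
End-effector z-axis (col 2 of R) = (0.0000,0.0000,1.0000)
R[2][2] = 1.0000

1.000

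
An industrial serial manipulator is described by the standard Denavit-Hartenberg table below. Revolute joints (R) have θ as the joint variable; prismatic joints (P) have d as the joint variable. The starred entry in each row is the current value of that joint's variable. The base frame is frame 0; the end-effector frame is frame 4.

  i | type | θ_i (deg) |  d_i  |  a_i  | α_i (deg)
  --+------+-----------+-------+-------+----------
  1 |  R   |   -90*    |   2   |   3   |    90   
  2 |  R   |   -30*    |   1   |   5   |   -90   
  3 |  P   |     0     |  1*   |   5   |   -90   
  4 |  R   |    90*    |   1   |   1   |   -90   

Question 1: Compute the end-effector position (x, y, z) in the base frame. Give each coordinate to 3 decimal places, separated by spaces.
after link 1: o_1 = (0.0000, -3.0000, 2.0000)
after link 2: o_2 = (-1.0000, -7.3301, -0.5000)
after link 3: o_3 = (-1.0000, -12.1603, -2.1340)
after link 4: o_4 = (0.0000, -11.6603, -3.0000)

0.000 -11.660 -3.000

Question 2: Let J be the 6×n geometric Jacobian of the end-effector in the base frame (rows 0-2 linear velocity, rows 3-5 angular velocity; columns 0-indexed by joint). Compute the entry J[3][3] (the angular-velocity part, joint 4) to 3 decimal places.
1.000

axis z_3 = (1.0000,0.0000,0.0000); lever o_n−o_3 = (1.0000,0.5000,-0.8660)
cross product → J_v[:, 3] = (-0.0000,0.8660,0.5000)
J_ω[:, 3] = z_3
entry J[3][3] = 1.0000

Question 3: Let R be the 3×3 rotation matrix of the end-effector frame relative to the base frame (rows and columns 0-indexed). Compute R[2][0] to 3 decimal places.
End-effector x-axis (col 0 of R) = (0.0000,0.5000,-0.8660)
R[2][0] = -0.8660

-0.866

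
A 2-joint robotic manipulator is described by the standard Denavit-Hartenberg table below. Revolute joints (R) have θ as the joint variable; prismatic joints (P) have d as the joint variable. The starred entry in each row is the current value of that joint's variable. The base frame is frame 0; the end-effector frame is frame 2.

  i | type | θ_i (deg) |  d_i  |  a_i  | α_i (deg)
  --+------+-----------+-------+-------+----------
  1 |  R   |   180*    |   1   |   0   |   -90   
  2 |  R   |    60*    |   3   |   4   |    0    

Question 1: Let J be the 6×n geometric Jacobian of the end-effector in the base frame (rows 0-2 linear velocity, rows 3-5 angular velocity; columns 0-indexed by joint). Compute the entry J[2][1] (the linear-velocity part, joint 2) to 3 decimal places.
-2.000

axis z_1 = (-0.0000,-1.0000,0.0000); lever o_n−o_1 = (-2.0000,-3.0000,-3.4641)
cross product → J_v[:, 1] = (3.4641,-0.0000,-2.0000)
J_ω[:, 1] = z_1
entry J[2][1] = -2.0000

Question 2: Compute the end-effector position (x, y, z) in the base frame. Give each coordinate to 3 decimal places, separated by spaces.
after link 1: o_1 = (0.0000, 0.0000, 1.0000)
after link 2: o_2 = (-2.0000, -3.0000, -2.4641)

-2.000 -3.000 -2.464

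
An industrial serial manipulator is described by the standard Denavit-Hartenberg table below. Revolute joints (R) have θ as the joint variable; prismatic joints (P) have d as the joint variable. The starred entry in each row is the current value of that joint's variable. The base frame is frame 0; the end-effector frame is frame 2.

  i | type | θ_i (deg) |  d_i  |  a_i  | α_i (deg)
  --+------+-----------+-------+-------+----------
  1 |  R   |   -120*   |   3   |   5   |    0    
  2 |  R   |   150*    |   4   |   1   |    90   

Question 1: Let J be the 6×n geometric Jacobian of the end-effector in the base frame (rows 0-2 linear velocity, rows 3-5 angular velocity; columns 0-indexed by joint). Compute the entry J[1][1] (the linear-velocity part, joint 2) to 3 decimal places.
axis z_1 = (0.0000,0.0000,1.0000); lever o_n−o_1 = (0.8660,0.5000,4.0000)
cross product → J_v[:, 1] = (-0.5000,0.8660,0.0000)
J_ω[:, 1] = z_1
entry J[1][1] = 0.8660

0.866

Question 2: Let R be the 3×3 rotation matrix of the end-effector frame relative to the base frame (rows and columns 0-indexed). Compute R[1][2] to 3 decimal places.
End-effector z-axis (col 2 of R) = (0.5000,-0.8660,0.0000)
R[1][2] = -0.8660

-0.866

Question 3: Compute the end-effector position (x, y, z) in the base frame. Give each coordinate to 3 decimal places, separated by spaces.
after link 1: o_1 = (-2.5000, -4.3301, 3.0000)
after link 2: o_2 = (-1.6340, -3.8301, 7.0000)

-1.634 -3.830 7.000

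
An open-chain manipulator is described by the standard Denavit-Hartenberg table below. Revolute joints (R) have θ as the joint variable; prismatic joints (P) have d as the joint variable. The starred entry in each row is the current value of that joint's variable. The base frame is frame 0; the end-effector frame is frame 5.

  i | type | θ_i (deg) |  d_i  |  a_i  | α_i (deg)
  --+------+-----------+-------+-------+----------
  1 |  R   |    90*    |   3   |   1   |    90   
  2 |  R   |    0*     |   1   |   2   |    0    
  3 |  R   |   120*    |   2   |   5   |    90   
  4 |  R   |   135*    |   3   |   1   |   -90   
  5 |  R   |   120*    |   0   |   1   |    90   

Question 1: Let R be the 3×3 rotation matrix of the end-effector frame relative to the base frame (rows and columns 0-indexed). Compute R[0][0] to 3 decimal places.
-0.354

End-effector x-axis (col 0 of R) = (-0.3536,-0.9268,-0.1268)
R[0][0] = -0.3536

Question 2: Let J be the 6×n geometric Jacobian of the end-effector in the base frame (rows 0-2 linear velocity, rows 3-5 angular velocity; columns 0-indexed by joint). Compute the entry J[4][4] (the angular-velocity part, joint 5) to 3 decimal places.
axis z_4 = (-0.7071,0.3536,-0.6124); lever o_n−o_4 = (-0.3536,-0.9268,-0.1268)
cross product → J_v[:, 4] = (-0.6124,0.1268,0.7803)
J_ω[:, 4] = z_4
entry J[4][4] = 0.3536

0.354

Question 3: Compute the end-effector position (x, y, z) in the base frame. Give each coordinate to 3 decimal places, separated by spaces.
3.354 2.525 8.091

after link 1: o_1 = (0.0000, 1.0000, 3.0000)
after link 2: o_2 = (1.0000, 3.0000, 3.0000)
after link 3: o_3 = (3.0000, 0.5000, 7.3301)
after link 4: o_4 = (3.7071, 3.4516, 8.2178)
after link 5: o_5 = (3.3536, 2.5249, 8.0909)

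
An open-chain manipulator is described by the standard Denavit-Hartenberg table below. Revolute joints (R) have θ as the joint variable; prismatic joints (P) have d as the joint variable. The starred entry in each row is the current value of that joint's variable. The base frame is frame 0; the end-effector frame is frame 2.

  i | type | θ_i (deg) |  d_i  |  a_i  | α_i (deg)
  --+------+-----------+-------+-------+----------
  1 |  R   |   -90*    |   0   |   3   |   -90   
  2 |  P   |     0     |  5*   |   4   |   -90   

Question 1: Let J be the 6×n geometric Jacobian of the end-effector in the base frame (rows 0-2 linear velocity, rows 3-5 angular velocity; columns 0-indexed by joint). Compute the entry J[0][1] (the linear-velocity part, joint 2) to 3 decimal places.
1.000

prismatic axis z_1 = (1.0000,0.0000,0.0000)
J_v[:, 1] = z_1; J_ω[:, 1] = (0,0,0)
entry J[0][1] = 1.0000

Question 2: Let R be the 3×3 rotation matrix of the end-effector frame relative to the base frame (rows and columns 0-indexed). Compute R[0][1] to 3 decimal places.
End-effector y-axis (col 1 of R) = (-1.0000,-0.0000,-0.0000)
R[0][1] = -1.0000

-1.000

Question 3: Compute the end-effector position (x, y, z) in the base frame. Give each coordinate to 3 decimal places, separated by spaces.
5.000 -7.000 0.000

after link 1: o_1 = (0.0000, -3.0000, 0.0000)
after link 2: o_2 = (5.0000, -7.0000, 0.0000)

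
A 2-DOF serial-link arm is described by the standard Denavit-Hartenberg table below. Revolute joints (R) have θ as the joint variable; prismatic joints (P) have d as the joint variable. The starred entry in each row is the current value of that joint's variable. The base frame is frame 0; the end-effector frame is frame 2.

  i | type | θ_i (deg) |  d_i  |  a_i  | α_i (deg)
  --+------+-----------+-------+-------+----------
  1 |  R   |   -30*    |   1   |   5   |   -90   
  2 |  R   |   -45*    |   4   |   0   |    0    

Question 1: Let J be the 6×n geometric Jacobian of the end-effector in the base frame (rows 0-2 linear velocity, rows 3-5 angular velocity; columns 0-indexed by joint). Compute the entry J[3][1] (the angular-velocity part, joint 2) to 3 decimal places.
axis z_1 = (0.5000,0.8660,0.0000); lever o_n−o_1 = (2.0000,3.4641,0.0000)
cross product → J_v[:, 1] = (-0.0000,0.0000,-0.0000)
J_ω[:, 1] = z_1
entry J[3][1] = 0.5000

0.500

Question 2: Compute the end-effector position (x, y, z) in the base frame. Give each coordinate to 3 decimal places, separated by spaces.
after link 1: o_1 = (4.3301, -2.5000, 1.0000)
after link 2: o_2 = (6.3301, 0.9641, 1.0000)

6.330 0.964 1.000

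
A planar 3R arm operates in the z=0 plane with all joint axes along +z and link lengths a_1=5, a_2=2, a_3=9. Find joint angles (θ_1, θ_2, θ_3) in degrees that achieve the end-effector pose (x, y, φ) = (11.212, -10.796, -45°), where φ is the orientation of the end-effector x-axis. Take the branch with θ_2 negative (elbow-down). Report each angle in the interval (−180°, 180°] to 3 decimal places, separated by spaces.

-30.004 -44.983 29.987

wrist centre = target − a_3·(cos φ, sin φ) = (4.8480, -4.4320)
cos θ_2 = (43.1465−5²−2²)/(2·5·2) = 0.7073; θ_2 = -44.9825° (elbow-down)
β = atan2(-4.4320,4.8480) = -42.4333°; ψ = atan2(-1.4138,6.4146) = -12.4292°
θ_1 = β − ψ = -30.0041°
θ_3 = φ − θ_1 − θ_2 = 29.9866° (wrapped to (-180°,180°])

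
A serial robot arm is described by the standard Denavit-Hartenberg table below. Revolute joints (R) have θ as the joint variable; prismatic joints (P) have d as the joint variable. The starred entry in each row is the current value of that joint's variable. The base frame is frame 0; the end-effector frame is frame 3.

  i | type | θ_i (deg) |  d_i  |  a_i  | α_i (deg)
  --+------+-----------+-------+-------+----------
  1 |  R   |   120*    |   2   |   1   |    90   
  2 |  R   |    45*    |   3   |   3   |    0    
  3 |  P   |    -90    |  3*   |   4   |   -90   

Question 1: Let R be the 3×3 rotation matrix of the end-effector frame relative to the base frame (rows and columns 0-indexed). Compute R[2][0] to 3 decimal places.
End-effector x-axis (col 0 of R) = (-0.3536,0.6124,-0.7071)
R[2][0] = -0.7071

-0.707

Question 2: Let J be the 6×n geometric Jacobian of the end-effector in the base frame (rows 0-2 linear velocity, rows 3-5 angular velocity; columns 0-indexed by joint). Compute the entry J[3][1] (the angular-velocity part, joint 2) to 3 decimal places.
axis z_1 = (0.8660,0.5000,0.0000); lever o_n−o_1 = (2.7213,7.2866,-0.7071)
cross product → J_v[:, 1] = (-0.3536,0.6124,4.9497)
J_ω[:, 1] = z_1
entry J[3][1] = 0.8660

0.866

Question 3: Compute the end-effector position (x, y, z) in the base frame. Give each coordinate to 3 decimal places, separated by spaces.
after link 1: o_1 = (-0.5000, 0.8660, 2.0000)
after link 2: o_2 = (1.0374, 4.2031, 4.1213)
after link 3: o_3 = (2.2213, 8.1526, 1.2929)

2.221 8.153 1.293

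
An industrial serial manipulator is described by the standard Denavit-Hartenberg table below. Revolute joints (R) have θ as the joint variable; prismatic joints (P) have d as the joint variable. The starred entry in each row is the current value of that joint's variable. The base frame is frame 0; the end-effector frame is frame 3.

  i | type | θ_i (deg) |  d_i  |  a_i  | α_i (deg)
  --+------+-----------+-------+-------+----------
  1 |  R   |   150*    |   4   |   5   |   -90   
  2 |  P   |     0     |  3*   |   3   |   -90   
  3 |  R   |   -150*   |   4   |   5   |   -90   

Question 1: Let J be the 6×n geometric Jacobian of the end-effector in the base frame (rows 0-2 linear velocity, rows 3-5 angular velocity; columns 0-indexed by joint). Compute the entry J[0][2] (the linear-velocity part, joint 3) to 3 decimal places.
axis z_2 = (-0.0000,-0.0000,-1.0000); lever o_n−o_2 = (2.5000,-4.3301,-4.0000)
cross product → J_v[:, 2] = (-4.3301,-2.5000,0.0000)
J_ω[:, 2] = z_2
entry J[0][2] = -4.3301

-4.330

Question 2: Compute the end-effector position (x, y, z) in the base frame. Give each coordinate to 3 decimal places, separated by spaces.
-5.928 -2.928 0.000

after link 1: o_1 = (-4.3301, 2.5000, 4.0000)
after link 2: o_2 = (-8.4282, 1.4019, 4.0000)
after link 3: o_3 = (-5.9282, -2.9282, 0.0000)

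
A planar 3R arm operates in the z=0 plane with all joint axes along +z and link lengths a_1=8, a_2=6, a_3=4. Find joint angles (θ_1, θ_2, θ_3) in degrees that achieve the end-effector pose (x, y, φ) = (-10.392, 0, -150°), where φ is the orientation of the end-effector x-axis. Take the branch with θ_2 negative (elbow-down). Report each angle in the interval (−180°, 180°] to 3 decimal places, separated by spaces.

-150.000 -120.003 120.003

wrist centre = target − a_3·(cos φ, sin φ) = (-6.9279, 2.0000)
cos θ_2 = (51.9958−8²−6²)/(2·8·6) = -0.5000; θ_2 = -120.0029° (elbow-down)
β = atan2(2.0000,-6.9279) = 163.8972°; ψ = atan2(-5.1960,4.9997) = -46.1028°
θ_1 = β − ψ = 210.0000°
θ_3 = φ − θ_1 − θ_2 = 120.0029° (wrapped to (-180°,180°])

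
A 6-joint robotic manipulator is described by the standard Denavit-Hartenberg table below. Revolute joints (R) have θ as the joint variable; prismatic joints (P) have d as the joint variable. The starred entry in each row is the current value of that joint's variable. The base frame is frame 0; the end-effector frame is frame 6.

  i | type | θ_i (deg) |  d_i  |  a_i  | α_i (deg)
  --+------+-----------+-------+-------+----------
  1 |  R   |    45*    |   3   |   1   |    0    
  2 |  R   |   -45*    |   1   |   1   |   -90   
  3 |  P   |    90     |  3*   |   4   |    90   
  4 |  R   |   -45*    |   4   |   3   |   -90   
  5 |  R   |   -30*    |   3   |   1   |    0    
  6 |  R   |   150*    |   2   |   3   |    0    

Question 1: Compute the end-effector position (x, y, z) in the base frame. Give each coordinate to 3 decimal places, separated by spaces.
after link 1: o_1 = (0.7071, 0.7071, 3.0000)
after link 2: o_2 = (1.7071, 0.7071, 4.0000)
after link 3: o_3 = (1.7071, 3.7071, 0.0000)
after link 4: o_4 = (5.7071, 1.5858, -2.1213)
after link 5: o_5 = (6.2071, 3.0947, -4.8550)
after link 6: o_6 = (3.6090, 5.5696, -5.2086)

3.609 5.570 -5.209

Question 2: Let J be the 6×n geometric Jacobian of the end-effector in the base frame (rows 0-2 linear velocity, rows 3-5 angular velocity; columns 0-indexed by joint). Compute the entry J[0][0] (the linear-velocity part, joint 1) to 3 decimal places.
axis z_0 = ẑ; lever o_n−o_0 = (3.6090,5.5696,-5.2086)
cross product → J_v[:, 0] = (-5.5696,3.6090,0.0000)
J_ω[:, 0] = z_0
entry J[0][0] = -5.5696

-5.570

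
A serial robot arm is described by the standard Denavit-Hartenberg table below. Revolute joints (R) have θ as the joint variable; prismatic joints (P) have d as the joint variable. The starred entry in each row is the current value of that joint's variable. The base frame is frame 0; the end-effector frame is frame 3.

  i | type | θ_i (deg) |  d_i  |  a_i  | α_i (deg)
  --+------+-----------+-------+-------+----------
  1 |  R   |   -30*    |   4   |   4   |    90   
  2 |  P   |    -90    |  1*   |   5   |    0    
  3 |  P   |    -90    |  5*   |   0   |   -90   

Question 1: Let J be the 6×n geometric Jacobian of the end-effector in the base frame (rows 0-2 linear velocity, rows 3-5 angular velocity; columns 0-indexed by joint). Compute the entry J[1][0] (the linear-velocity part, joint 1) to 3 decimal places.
axis z_0 = ẑ; lever o_n−o_0 = (0.4641,-7.1962,-1.0000)
cross product → J_v[:, 0] = (7.1962,0.4641,-0.0000)
J_ω[:, 0] = z_0
entry J[1][0] = 0.4641

0.464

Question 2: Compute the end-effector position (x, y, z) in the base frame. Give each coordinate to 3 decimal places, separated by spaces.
0.464 -7.196 -1.000

after link 1: o_1 = (3.4641, -2.0000, 4.0000)
after link 2: o_2 = (2.9641, -2.8660, -1.0000)
after link 3: o_3 = (0.4641, -7.1962, -1.0000)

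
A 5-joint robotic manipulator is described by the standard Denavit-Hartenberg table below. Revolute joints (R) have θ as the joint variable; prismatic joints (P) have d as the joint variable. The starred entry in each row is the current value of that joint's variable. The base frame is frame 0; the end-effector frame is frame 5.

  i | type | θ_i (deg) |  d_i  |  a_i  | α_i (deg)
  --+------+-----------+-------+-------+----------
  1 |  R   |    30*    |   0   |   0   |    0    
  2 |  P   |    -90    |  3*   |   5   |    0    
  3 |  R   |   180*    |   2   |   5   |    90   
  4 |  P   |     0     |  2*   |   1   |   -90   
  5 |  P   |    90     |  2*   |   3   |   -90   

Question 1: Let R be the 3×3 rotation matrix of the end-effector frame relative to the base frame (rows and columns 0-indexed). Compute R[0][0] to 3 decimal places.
-0.866

End-effector x-axis (col 0 of R) = (-0.8660,-0.5000,0.0000)
R[0][0] = -0.8660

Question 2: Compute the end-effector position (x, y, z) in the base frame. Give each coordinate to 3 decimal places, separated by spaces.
after link 1: o_1 = (0.0000, 0.0000, 0.0000)
after link 2: o_2 = (2.5000, -4.3301, 3.0000)
after link 3: o_3 = (0.0000, 0.0000, 5.0000)
after link 4: o_4 = (1.2321, 1.8660, 5.0000)
after link 5: o_5 = (-1.3660, 0.3660, 7.0000)

-1.366 0.366 7.000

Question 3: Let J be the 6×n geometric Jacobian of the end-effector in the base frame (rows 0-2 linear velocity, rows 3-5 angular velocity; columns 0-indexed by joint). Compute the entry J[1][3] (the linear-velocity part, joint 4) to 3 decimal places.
0.500

prismatic axis z_3 = (0.8660,0.5000,0.0000)
J_v[:, 3] = z_3; J_ω[:, 3] = (0,0,0)
entry J[1][3] = 0.5000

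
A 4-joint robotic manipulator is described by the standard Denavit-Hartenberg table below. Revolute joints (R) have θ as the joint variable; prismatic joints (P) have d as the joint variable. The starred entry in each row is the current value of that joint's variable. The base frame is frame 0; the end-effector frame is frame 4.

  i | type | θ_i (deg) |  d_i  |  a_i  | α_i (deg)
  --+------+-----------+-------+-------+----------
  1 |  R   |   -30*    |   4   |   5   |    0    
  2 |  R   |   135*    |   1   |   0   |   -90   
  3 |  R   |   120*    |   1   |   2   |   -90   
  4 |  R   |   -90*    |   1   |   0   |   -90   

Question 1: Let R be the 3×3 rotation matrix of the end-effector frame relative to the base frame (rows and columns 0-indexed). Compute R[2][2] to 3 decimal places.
-0.866

End-effector z-axis (col 2 of R) = (0.1294,-0.4830,-0.8660)
R[2][2] = -0.8660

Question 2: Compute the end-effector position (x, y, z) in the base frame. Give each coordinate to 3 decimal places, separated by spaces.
3.847 -4.561 3.768

after link 1: o_1 = (4.3301, -2.5000, 4.0000)
after link 2: o_2 = (4.3301, -2.5000, 5.0000)
after link 3: o_3 = (3.6230, -3.7247, 3.2679)
after link 4: o_4 = (3.8472, -4.5613, 3.7679)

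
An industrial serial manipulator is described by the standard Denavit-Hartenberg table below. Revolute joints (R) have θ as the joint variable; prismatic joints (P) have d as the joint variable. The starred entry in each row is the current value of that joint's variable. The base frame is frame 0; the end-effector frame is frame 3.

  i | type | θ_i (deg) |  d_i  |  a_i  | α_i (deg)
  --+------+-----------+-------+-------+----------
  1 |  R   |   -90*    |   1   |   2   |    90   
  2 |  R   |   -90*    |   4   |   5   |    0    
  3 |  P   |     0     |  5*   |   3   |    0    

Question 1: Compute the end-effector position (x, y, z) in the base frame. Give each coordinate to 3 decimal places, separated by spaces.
-9.000 -2.000 -7.000

after link 1: o_1 = (0.0000, -2.0000, 1.0000)
after link 2: o_2 = (-4.0000, -2.0000, -4.0000)
after link 3: o_3 = (-9.0000, -2.0000, -7.0000)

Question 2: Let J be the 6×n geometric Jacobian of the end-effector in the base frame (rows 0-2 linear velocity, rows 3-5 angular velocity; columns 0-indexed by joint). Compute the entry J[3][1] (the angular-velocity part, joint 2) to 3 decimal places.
-1.000

axis z_1 = (-1.0000,-0.0000,0.0000); lever o_n−o_1 = (-9.0000,-0.0000,-8.0000)
cross product → J_v[:, 1] = (0.0000,-8.0000,0.0000)
J_ω[:, 1] = z_1
entry J[3][1] = -1.0000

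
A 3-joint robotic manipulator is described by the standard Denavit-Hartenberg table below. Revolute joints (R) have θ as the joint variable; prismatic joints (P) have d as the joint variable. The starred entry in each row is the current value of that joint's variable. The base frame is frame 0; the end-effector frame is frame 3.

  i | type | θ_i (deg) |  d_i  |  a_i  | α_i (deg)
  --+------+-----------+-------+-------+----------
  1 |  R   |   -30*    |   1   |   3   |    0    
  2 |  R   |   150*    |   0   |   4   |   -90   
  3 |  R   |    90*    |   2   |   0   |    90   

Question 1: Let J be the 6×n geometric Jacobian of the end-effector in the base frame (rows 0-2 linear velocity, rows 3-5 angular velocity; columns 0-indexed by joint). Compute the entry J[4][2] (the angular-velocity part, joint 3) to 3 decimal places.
-0.500

axis z_2 = (-0.8660,-0.5000,0.0000); lever o_n−o_2 = (-1.7321,-1.0000,0.0000)
cross product → J_v[:, 2] = (-0.0000,0.0000,0.0000)
J_ω[:, 2] = z_2
entry J[4][2] = -0.5000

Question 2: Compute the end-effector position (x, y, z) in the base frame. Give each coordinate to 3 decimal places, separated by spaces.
after link 1: o_1 = (2.5981, -1.5000, 1.0000)
after link 2: o_2 = (0.5981, 1.9641, 1.0000)
after link 3: o_3 = (-1.1340, 0.9641, 1.0000)

-1.134 0.964 1.000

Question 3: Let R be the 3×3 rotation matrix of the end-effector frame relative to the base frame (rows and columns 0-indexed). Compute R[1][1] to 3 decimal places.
-0.500

End-effector y-axis (col 1 of R) = (-0.8660,-0.5000,0.0000)
R[1][1] = -0.5000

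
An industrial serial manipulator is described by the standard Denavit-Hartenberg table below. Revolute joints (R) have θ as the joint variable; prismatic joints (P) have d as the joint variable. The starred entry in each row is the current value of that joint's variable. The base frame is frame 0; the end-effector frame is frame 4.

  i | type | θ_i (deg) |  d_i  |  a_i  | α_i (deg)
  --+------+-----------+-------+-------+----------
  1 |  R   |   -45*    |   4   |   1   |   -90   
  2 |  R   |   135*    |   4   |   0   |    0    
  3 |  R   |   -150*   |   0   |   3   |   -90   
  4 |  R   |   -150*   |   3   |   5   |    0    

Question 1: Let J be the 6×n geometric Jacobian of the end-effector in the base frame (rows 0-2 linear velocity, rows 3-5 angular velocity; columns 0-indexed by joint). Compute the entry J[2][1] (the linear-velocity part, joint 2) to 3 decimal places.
0.508

axis z_1 = (0.7071,0.7071,0.0000); lever o_n−o_1 = (4.2367,4.9556,-3.2420)
cross product → J_v[:, 1] = (-2.2925,2.2925,0.5083)
J_ω[:, 1] = z_1
entry J[2][1] = 0.5083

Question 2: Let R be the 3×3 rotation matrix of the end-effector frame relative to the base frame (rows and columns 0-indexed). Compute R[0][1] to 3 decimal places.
0.954

End-effector y-axis (col 1 of R) = (0.9539,0.2709,0.1294)
R[0][1] = 0.9539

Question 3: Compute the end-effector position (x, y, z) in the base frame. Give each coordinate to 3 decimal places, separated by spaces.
after link 1: o_1 = (0.7071, -0.7071, 4.0000)
after link 2: o_2 = (3.5355, 2.1213, 4.0000)
after link 3: o_3 = (5.5846, 0.0723, 4.7765)
after link 4: o_4 = (4.9438, 4.2485, 0.7580)

4.944 4.249 0.758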